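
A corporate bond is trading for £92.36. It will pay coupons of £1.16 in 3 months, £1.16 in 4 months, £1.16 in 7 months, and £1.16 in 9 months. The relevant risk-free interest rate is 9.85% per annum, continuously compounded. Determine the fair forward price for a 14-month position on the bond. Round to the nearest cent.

£98.64

PV(coupons) I = 1.16·e^(−0.0985·3/12) + 1.16·e^(−0.0985·4/12) + 1.16·e^(−0.0985·7/12) + 1.16·e^(−0.0985·9/12)
I = 1.1318 + 1.1225 + 1.0952 + 1.0774 = 4.4269
F = (S − I)·e^(rT) = (92.36 − 4.4269) · e^(0.0985·14/12)
= 87.9331 · e^0.114917 = 87.9331 × 1.121780 = £98.64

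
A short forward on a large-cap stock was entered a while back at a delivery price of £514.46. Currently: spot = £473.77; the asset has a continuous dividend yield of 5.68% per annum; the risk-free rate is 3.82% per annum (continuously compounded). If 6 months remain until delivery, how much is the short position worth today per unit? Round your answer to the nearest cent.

Current fair forward for the remaining 6 months: F = S·e^((r − q)·T), (r − q) = 0.0382 − 0.0568 = -0.0186
F = 473.77 · e^(-0.0186 × 6/12) = 473.77 × 0.990743 = 469.3843
Value of long forward = (F − K)·e^(−rT) = (469.3843 − 514.46) · e^(−0.0382·6/12)
= -45.0757 × 0.981081 = -44.22
Short position value = −(long value) = £44.22

£44.22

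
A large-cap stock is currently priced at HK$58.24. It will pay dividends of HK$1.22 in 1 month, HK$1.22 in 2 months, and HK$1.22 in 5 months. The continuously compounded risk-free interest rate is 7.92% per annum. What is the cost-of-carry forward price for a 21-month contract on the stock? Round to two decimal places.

HK$62.77

PV(dividends) I = 1.22·e^(−0.0792·1/12) + 1.22·e^(−0.0792·2/12) + 1.22·e^(−0.0792·5/12)
I = 1.2120 + 1.2040 + 1.1804 = 3.5964
F = (S − I)·e^(rT) = (58.24 − 3.5964) · e^(0.0792·21/12)
= 54.6436 · e^0.138600 = 54.6436 × 1.148665 = HK$62.77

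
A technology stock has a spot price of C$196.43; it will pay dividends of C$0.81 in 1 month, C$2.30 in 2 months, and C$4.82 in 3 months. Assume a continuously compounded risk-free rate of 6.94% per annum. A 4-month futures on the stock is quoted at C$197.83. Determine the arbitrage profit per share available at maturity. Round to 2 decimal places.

C$4.80 per share

PV(dividends) I = 0.81·e^(−0.0694·1/12) + 2.30·e^(−0.0694·2/12) + 4.82·e^(−0.0694·3/12) = 7.8160
Fair futures F* = (S − I)·e^(rT) = (196.43 − 7.8160)·e^0.023133 = 188.6140 × 1.023403 = 193.0281
Market C$197.83 > fair 193.0281: forward overpriced → cash-and-carry (borrow at r, buy the stock and collect the dividends, short the forward).
Profit at T = |F_mkt − F*| = |197.83 − 193.0281| = C$4.80 per share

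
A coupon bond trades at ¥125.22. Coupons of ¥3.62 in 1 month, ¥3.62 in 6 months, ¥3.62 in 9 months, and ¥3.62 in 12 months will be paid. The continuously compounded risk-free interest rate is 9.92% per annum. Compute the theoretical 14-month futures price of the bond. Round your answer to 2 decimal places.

PV(coupons) I = 3.62·e^(−0.0992·1/12) + 3.62·e^(−0.0992·6/12) + 3.62·e^(−0.0992·9/12) + 3.62·e^(−0.0992·12/12)
I = 3.5902 + 3.4448 + 3.3604 + 3.2781 = 13.6735
F = (S − I)·e^(rT) = (125.22 − 13.6735) · e^(0.0992·14/12)
= 111.5465 · e^0.115733 = 111.5465 × 1.122696 = ¥125.23

¥125.23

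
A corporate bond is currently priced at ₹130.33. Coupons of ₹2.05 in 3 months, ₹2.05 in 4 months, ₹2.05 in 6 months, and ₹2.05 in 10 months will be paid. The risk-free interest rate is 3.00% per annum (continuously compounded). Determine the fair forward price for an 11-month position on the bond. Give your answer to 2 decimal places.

PV(coupons) I = 2.05·e^(−0.0300·3/12) + 2.05·e^(−0.0300·4/12) + 2.05·e^(−0.0300·6/12) + 2.05·e^(−0.0300·10/12)
I = 2.0347 + 2.0296 + 2.0195 + 1.9994 = 8.0832
F = (S − I)·e^(rT) = (130.33 − 8.0832) · e^(0.0300·11/12)
= 122.2468 · e^0.027500 = 122.2468 × 1.027882 = ₹125.66

₹125.66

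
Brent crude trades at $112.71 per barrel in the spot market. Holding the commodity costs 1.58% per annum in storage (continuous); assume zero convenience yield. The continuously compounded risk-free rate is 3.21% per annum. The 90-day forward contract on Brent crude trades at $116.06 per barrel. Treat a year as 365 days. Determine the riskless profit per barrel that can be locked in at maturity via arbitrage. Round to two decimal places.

Fair forward: F* = S·e^(carry·T), with carry = (r + u) = 0.0321 + 0.0158 = 0.0479
F* = 112.71 · e^(0.0479 × 90/365) = 112.71 · e^0.011811 = 112.71 × 1.011881 = $114.0491
Market $116.06 > fair $114.0491: forward overpriced → cash-and-carry (buy spot, short the forward).
At maturity, profit = |F_mkt − F*| = |116.06 − 114.0491| = $2.01 per barrel

$2.01 per barrel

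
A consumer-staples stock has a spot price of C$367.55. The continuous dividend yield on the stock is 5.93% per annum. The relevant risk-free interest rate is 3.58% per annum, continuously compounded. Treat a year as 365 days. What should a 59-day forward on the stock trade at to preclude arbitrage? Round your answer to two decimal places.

C$366.16

F = S·e^((r − q)T) = 367.55 · e^((0.0358 − 0.0593) × 59/365)
= 367.55 · e^-0.003799 = 367.55 × 0.996208
F = C$366.16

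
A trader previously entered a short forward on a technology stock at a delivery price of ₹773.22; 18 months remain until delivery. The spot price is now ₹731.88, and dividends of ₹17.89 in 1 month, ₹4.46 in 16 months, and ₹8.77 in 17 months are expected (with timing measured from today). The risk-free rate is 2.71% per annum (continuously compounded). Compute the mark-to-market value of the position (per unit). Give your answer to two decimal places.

₹41.13

PV(remaining dividends) I = 17.89·e^(−0.0271·1/12) + 4.46·e^(−0.0271·16/12) + 8.77·e^(−0.0271·17/12) = 30.5911
Current forward F = (S − I)·e^(rT) = (731.88 − 30.5911)·e^(0.0271·18/12) = 701.2889 × 1.041488 = 730.3840
Value (long) = (F − K)·e^(−rT) = (730.3840 − 773.22) × 0.960165 = -41.1296
Short position value = −(long value) = ₹41.13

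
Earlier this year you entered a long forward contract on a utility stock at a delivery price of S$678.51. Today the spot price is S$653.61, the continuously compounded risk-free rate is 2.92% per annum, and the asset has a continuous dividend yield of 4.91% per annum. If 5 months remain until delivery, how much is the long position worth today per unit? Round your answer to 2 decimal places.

-S$29.93

Current fair forward for the remaining 5 months: F = S·e^((r − q)·T), (r − q) = 0.0292 − 0.0491 = -0.0199
F = 653.61 · e^(-0.0199 × 5/12) = 653.61 × 0.991743 = 648.2131
Value of long forward = (F − K)·e^(−rT) = (648.2131 − 678.51) · e^(−0.0292·5/12)
= -30.2969 × 0.987907 = -29.93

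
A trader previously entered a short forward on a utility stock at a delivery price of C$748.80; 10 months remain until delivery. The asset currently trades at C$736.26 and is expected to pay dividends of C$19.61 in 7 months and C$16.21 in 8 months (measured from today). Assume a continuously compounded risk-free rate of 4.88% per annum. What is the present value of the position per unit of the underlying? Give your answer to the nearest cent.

C$17.45

PV(remaining dividends) I = 19.61·e^(−0.0488·7/12) + 16.21·e^(−0.0488·8/12) = 34.7508
Current forward F = (S − I)·e^(rT) = (736.26 − 34.7508)·e^(0.0488·10/12) = 701.5092 × 1.041505 = 730.6253
Value (long) = (F − K)·e^(−rT) = (730.6253 − 748.80) × 0.960149 = -17.4504
Short position value = −(long value) = C$17.45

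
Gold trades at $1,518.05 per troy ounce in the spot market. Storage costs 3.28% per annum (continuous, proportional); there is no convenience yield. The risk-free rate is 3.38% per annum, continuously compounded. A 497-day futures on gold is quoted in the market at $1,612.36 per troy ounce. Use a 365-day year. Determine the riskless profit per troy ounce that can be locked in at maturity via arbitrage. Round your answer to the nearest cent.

Fair futures: F* = S·e^(carry·T), with carry = (r + u) = 0.0338 + 0.0328 = 0.0666
F* = 1518.05 · e^(0.0666 × 497/365) = 1518.05 · e^0.09068548 = 1518.05 × 1.09492458 = $1662.1503
Market $1612.36 < fair $1662.1503: forward underpriced → reverse cash-and-carry (short spot, go long the forward).
At maturity, profit = |F_mkt − F*| = |1612.36 − 1662.1503| = $49.79 per troy ounce

$49.79 per troy ounce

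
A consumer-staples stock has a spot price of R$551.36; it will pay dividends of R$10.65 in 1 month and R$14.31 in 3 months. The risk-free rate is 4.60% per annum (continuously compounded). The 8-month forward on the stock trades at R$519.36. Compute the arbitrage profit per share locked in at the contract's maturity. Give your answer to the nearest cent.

R$23.64 per share

PV(dividends) I = 10.65·e^(−0.0460·1/12) + 14.31·e^(−0.0460·3/12) = 24.7556
Fair forward F* = (S − I)·e^(rT) = (551.36 − 24.7556)·e^0.030667 = 526.6044 × 1.031142 = 543.0039
Market R$519.36 < fair 543.0039: forward underpriced → reverse cash-and-carry (short the stock, invest proceeds at r, pay the dividends, go long the forward).
Profit at T = |F_mkt − F*| = |519.36 − 543.0039| = R$23.64 per share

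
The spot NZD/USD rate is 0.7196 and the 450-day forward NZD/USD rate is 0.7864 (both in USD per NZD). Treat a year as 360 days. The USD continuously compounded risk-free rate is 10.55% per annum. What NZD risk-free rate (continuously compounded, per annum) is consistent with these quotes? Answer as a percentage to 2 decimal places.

F = S·e^((r_USD − r_NZD)T) ⇒ r_NZD = r_USD − ln(F/S)/T
ln(0.7864/0.7196) = 0.088770; /(450/360) = 0.071016
r_NZD = 0.1055 − 0.071016 = 0.034484
r_NZD = 3.45%

3.45%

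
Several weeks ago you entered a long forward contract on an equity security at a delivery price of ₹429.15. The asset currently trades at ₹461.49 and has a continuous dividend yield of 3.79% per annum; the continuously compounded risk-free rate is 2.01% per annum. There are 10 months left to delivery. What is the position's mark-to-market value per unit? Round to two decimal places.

₹25.12

Current fair forward for the remaining 10 months: F = S·e^((r − q)·T), (r − q) = 0.0201 − 0.0379 = -0.0178
F = 461.49 · e^(-0.0178 × 10/12) = 461.49 × 0.985276 = 454.6950
Value of long forward = (F − K)·e^(−rT) = (454.6950 − 429.15) · e^(−0.0201·10/12)
= 25.5450 × 0.983390 = 25.12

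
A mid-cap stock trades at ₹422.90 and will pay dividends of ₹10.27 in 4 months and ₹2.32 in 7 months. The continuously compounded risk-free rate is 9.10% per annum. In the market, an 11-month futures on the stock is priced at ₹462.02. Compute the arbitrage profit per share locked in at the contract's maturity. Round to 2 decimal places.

PV(dividends) I = 10.27·e^(−0.0910·4/12) + 2.32·e^(−0.0910·7/12) = 12.1632
Fair futures F* = (S − I)·e^(rT) = (422.90 − 12.1632)·e^0.083417 = 410.7368 × 1.086995 = 446.4688
Market ₹462.02 > fair 446.4688: forward overpriced → cash-and-carry (borrow at r, buy the stock and collect the dividends, short the forward).
Profit at T = |F_mkt − F*| = |462.02 − 446.4688| = ₹15.55 per share

₹15.55 per share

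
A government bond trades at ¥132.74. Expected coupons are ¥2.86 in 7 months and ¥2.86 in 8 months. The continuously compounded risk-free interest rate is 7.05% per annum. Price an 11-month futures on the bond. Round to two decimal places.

¥135.76

PV(coupons) I = 2.86·e^(−0.0705·7/12) + 2.86·e^(−0.0705·8/12)
I = 2.7448 + 2.7287 = 5.4735
F = (S − I)·e^(rT) = (132.74 − 5.4735) · e^(0.0705·11/12)
= 127.2665 · e^0.064625 = 127.2665 × 1.066759 = ¥135.76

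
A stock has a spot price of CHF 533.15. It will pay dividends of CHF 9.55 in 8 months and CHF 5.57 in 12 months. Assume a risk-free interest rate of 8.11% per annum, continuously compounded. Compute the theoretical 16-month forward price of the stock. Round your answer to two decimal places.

CHF 578.23

PV(dividends) I = 9.55·e^(−0.0811·8/12) + 5.57·e^(−0.0811·12/12)
I = 9.0474 + 5.1361 = 14.1835
F = (S − I)·e^(rT) = (533.15 − 14.1835) · e^(0.0811·16/12)
= 518.9665 · e^0.108133 = 518.9665 × 1.114196 = CHF 578.23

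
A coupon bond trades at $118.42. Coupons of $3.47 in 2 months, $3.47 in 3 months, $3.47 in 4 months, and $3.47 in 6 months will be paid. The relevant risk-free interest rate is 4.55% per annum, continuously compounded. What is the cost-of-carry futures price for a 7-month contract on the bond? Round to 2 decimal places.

PV(coupons) I = 3.47·e^(−0.0455·2/12) + 3.47·e^(−0.0455·3/12) + 3.47·e^(−0.0455·4/12) + 3.47·e^(−0.0455·6/12)
I = 3.4438 + 3.4308 + 3.4178 + 3.3919 = 13.6843
F = (S − I)·e^(rT) = (118.42 − 13.6843) · e^(0.0455·7/12)
= 104.7357 · e^0.026542 = 104.7357 × 1.026897 = $107.55

$107.55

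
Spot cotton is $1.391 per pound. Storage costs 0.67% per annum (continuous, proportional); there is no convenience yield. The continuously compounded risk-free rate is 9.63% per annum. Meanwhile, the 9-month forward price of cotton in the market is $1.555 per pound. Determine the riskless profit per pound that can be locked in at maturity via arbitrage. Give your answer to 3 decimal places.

Fair forward: F* = S·e^(carry·T), with carry = (r + u) = 0.0963 + 0.0067 = 0.1030
F* = 1.391 · e^(0.1030 × 9/12) = 1.391 · e^0.077250 = 1.391 × 1.080312 = $1.5027
Market $1.555 > fair $1.5027: forward overpriced → cash-and-carry (buy spot, short the forward).
At maturity, profit = |F_mkt − F*| = |1.555 − 1.5027| = $0.052 per pound

$0.052 per pound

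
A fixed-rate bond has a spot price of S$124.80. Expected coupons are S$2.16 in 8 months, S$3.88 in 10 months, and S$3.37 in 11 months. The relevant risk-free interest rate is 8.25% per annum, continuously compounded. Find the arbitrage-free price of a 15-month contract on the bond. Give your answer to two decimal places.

S$128.61

PV(coupons) I = 2.16·e^(−0.0825·8/12) + 3.88·e^(−0.0825·10/12) + 3.37·e^(−0.0825·11/12)
I = 2.0444 + 3.6222 + 3.1245 = 8.7911
F = (S − I)·e^(rT) = (124.80 − 8.7911) · e^(0.0825·15/12)
= 116.0089 · e^0.103125 = 116.0089 × 1.108630 = S$128.61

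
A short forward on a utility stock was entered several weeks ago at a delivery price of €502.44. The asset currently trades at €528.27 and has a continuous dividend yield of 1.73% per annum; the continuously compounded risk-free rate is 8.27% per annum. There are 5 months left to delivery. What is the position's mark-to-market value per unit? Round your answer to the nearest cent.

Current fair forward for the remaining 5 months: F = S·e^((r − q)·T), (r − q) = 0.0827 − 0.0173 = 0.0654
F = 528.27 · e^(0.0654 × 5/12) = 528.27 × 1.027625 = 542.8635
Value of long forward = (F − K)·e^(−rT) = (542.8635 − 502.44) · e^(−0.0827·5/12)
= 40.4235 × 0.966129 = 39.05
Short position value = −(long value) = -€39.05

-€39.05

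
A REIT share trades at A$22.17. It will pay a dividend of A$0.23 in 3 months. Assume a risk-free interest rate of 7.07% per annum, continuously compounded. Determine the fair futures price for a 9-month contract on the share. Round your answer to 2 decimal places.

A$23.14

PV(dividends) I = 0.23·e^(−0.0707·3/12)
I = 0.2260
F = (S − I)·e^(rT) = (22.17 − 0.2260) · e^(0.0707·9/12)
= 21.9440 · e^0.053025 = 21.9440 × 1.054456 = A$23.14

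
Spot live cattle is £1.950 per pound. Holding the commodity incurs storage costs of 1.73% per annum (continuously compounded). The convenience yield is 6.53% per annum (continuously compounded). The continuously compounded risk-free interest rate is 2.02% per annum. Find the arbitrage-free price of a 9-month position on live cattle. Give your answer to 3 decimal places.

Net carry = r + u − y = 0.0202 + 0.0173 − 0.0653 = -0.0278
F = S·e^((r+u−y)T) = 1.950 · e^(-0.0278 × 9/12) = 1.950 · e^-0.020850
= 1.950 × 0.979366 = £1.910 per pound

£1.910 per pound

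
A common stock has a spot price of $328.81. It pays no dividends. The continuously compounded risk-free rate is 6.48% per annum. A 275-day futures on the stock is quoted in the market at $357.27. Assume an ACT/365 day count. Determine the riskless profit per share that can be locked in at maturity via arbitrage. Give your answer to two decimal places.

$12.01 per share

Fair futures: F* = S·e^(carry·T), with carry = r = 0.0648
F* = 328.81 · e^(0.0648 × 275/365) = 328.81 · e^0.048822 = 328.81 × 1.050033 = $345.2614
Market $357.27 > fair $345.2614: forward overpriced → cash-and-carry (buy spot, short the forward).
At maturity, profit = |F_mkt − F*| = |357.27 − 345.2614| = $12.01 per share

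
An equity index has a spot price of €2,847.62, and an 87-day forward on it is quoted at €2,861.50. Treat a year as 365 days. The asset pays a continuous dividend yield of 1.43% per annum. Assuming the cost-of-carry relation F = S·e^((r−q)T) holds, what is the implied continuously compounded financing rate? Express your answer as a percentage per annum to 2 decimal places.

From F = S·e^((r−q)T): (r − q) = ln(F/S)/T
ln(2861.50/2847.62) = ln(1.004874) = 0.004862
(r − q) = 0.004862 / (87/365) = 0.020398
r = ln(F/S)/T + q = 0.020398 + 0.0143 = 0.034698
r = 3.47%

3.47%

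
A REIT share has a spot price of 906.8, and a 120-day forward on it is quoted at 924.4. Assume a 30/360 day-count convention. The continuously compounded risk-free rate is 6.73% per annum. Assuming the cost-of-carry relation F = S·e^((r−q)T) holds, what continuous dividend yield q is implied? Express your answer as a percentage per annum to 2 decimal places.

From F = S·e^((r−q)T): (r − q) = ln(F/S)/T
ln(924.4/906.8) = ln(1.019409) = 0.019223
(r − q) = 0.019223 / (120/360) = 0.057669
q = r − ln(F/S)/T = 0.0673 − 0.057669 = 0.009631
q = 0.96%

0.96%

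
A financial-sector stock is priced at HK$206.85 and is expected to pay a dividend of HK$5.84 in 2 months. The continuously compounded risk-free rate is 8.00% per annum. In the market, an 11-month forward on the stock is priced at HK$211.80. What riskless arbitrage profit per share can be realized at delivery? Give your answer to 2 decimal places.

HK$4.59 per share

PV(dividends) I = 5.84·e^(−0.0800·2/12) = 5.7627
Fair forward F* = (S − I)·e^(rT) = (206.85 − 5.7627)·e^0.073333 = 201.0873 × 1.076089 = 216.3878
Market HK$211.80 < fair 216.3878: forward underpriced → reverse cash-and-carry (short the stock, invest proceeds at r, pay the dividends, go long the forward).
Profit at T = |F_mkt − F*| = |211.80 − 216.3878| = HK$4.59 per share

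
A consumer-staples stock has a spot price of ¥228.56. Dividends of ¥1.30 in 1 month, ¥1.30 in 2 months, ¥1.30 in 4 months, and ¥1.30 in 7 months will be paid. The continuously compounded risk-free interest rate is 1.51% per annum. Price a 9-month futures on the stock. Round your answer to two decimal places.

¥225.93

PV(dividends) I = 1.30·e^(−0.0151·1/12) + 1.30·e^(−0.0151·2/12) + 1.30·e^(−0.0151·4/12) + 1.30·e^(−0.0151·7/12)
I = 1.2984 + 1.2967 + 1.2935 + 1.2886 = 5.1772
F = (S − I)·e^(rT) = (228.56 − 5.1772) · e^(0.0151·9/12)
= 223.3828 · e^0.011325 = 223.3828 × 1.011389 = ¥225.93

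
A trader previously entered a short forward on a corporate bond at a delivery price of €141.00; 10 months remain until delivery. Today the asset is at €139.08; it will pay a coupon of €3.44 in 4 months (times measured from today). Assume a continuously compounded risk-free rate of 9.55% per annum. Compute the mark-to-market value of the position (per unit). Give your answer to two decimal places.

PV(remaining coupons) I = 3.44·e^(−0.0955·4/12) = 3.3322
Current forward F = (S − I)·e^(rT) = (139.08 − 3.3322)·e^(0.0955·10/12) = 135.7478 × 1.082836 = 146.9926
Value (long) = (F − K)·e^(−rT) = (146.9926 − 141.00) × 0.923501 = 5.5342
Short position value = −(long value) = -€5.53

-€5.53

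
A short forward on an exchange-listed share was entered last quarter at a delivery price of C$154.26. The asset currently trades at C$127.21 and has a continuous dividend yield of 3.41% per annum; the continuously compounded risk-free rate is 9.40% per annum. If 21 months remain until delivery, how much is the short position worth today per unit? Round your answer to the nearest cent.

C$11.02

Current fair forward for the remaining 21 months: F = S·e^((r − q)·T), (r − q) = 0.0940 − 0.0341 = 0.0599
F = 127.21 · e^(0.0599 × 21/12) = 127.21 × 1.110516 = 141.2687
Value of long forward = (F − K)·e^(−rT) = (141.2687 − 154.26) · e^(−0.0940·21/12)
= -12.9913 × 0.848318 = -11.02
Short position value = −(long value) = C$11.02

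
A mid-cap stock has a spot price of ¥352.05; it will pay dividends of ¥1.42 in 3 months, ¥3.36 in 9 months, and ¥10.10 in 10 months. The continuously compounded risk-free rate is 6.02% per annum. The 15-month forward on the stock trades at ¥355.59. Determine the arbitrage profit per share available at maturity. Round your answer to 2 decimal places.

¥8.65 per share

PV(dividends) I = 1.42·e^(−0.0602·3/12) + 3.36·e^(−0.0602·9/12) + 10.10·e^(−0.0602·10/12) = 14.2163
Fair forward F* = (S − I)·e^(rT) = (352.05 − 14.2163)·e^0.075250 = 337.8337 × 1.078154 = 364.2368
Market ¥355.59 < fair 364.2368: forward underpriced → reverse cash-and-carry (short the stock, invest proceeds at r, pay the dividends, go long the forward).
Profit at T = |F_mkt − F*| = |355.59 − 364.2368| = ¥8.65 per share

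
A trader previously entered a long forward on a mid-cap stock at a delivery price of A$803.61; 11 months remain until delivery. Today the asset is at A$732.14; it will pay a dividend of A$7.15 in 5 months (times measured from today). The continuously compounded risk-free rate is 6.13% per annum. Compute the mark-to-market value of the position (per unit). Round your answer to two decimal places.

-A$34.53

PV(remaining dividends) I = 7.15·e^(−0.0613·5/12) = 6.9697
Current forward F = (S − I)·e^(rT) = (732.14 − 6.9697)·e^(0.0613·11/12) = 725.1703 × 1.057800 = 767.0851
Value (long) = (F − K)·e^(−rT) = (767.0851 − 803.61) × 0.945358 = -34.5291
Value = -A$34.53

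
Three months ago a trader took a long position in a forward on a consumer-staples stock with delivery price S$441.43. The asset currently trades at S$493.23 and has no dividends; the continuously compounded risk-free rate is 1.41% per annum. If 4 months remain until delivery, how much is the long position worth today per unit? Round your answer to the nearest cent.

S$53.87

Current fair forward for the remaining 4 months: F = S·e^(r·T), r = 0.0141
F = 493.23 · e^(0.0141 × 4/12) = 493.23 × 1.004711 = 495.5536
Value of long forward = (F − K)·e^(−rT) = (495.5536 − 441.43) · e^(−0.0141·4/12)
= 54.1236 × 0.995311 = 53.87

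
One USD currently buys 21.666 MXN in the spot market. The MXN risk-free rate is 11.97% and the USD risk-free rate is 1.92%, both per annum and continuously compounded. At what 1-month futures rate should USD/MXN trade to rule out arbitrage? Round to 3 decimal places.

21.848

F = S·e^((r_MXN − r_USD)T) = 21.666 · e^((0.1197 − 0.0192) × 1/12)
= 21.666 · e^0.008375 = 21.666 × 1.008410
F = 21.848 MXN per USD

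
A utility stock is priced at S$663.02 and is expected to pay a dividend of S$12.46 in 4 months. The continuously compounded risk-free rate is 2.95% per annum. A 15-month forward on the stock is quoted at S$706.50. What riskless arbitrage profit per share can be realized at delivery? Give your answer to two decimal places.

S$31.38 per share

PV(dividends) I = 12.46·e^(−0.0295·4/12) = 12.3381
Fair forward F* = (S − I)·e^(rT) = (663.02 − 12.3381)·e^0.036875 = 650.6819 × 1.037563 = 675.1235
Market S$706.50 > fair 675.1235: forward overpriced → cash-and-carry (borrow at r, buy the stock and collect the dividends, short the forward).
Profit at T = |F_mkt − F*| = |706.50 − 675.1235| = S$31.38 per share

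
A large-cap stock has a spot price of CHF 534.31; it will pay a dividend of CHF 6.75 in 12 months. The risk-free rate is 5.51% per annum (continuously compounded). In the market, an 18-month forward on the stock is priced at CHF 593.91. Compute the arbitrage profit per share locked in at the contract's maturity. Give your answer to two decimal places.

CHF 20.50 per share

PV(dividends) I = 6.75·e^(−0.0551·12/12) = 6.3881
Fair forward F* = (S − I)·e^(rT) = (534.31 − 6.3881)·e^0.082650 = 527.9219 × 1.086162 = 573.4087
Market CHF 593.91 > fair 573.4087: forward overpriced → cash-and-carry (borrow at r, buy the stock and collect the dividends, short the forward).
Profit at T = |F_mkt − F*| = |593.91 − 573.4087| = CHF 20.50 per share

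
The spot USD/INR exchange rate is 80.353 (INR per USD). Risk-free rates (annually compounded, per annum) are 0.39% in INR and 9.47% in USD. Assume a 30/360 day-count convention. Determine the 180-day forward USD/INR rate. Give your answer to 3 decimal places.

By covered interest parity, F = S · (1+r_INR)^T / (1+r_USD)^T
= 80.353 × 1.001948 / 1.046279 = 80.353 × 0.957630
F = 76.948 INR per USD

76.948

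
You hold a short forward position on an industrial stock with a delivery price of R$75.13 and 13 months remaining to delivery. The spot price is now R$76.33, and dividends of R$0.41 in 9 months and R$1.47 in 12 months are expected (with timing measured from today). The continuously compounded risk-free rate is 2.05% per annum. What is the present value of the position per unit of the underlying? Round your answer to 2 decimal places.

-R$1.01

PV(remaining dividends) I = 0.41·e^(−0.0205·9/12) + 1.47·e^(−0.0205·12/12) = 1.8439
Current forward F = (S − I)·e^(rT) = (76.33 − 1.8439)·e^(0.0205·13/12) = 74.4861 × 1.022457 = 76.1588
Value (long) = (F − K)·e^(−rT) = (76.1588 − 75.13) × 0.978036 = 1.0062
Short position value = −(long value) = -R$1.01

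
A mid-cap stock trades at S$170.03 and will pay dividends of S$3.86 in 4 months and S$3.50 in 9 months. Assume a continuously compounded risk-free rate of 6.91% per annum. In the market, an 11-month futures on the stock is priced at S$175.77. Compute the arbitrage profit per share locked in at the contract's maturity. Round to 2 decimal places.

PV(dividends) I = 3.86·e^(−0.0691·4/12) + 3.50·e^(−0.0691·9/12) = 7.0953
Fair futures F* = (S − I)·e^(rT) = (170.03 − 7.0953)·e^0.063342 = 162.9347 × 1.065391 = 173.5892
Market S$175.77 > fair 173.5892: forward overpriced → cash-and-carry (borrow at r, buy the stock and collect the dividends, short the forward).
Profit at T = |F_mkt − F*| = |175.77 − 173.5892| = S$2.18 per share

S$2.18 per share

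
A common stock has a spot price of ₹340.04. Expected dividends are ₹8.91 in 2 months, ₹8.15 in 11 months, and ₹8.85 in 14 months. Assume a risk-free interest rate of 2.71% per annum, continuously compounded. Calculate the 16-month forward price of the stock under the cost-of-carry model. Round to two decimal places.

₹326.22

PV(dividends) I = 8.91·e^(−0.0271·2/12) + 8.15·e^(−0.0271·11/12) + 8.85·e^(−0.0271·14/12)
I = 8.8698 + 7.9500 + 8.5746 = 25.3944
F = (S − I)·e^(rT) = (340.04 − 25.3944) · e^(0.0271·16/12)
= 314.6456 · e^0.036133 = 314.6456 × 1.036794 = ₹326.22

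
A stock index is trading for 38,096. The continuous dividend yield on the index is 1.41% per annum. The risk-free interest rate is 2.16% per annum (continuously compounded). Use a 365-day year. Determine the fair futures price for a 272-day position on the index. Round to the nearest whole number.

F = S·e^((r − q)T) = 38096 · e^((0.0216 − 0.0141) × 272/365)
= 38096 · e^0.005589 = 38096 × 1.005605
F = 38,310

38,310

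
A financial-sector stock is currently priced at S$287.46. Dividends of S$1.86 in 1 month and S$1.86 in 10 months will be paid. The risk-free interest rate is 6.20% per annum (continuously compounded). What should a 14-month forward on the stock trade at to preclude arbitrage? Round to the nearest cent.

S$305.14

PV(dividends) I = 1.86·e^(−0.0620·1/12) + 1.86·e^(−0.0620·10/12)
I = 1.8504 + 1.7663 = 3.6167
F = (S − I)·e^(rT) = (287.46 − 3.6167) · e^(0.0620·14/12)
= 283.8433 · e^0.072333 = 283.8433 × 1.075013 = S$305.14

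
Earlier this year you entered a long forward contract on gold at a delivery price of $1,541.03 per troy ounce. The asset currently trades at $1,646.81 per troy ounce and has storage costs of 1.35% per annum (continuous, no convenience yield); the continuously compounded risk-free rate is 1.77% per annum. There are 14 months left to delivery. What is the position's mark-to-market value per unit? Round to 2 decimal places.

Current fair forward for the remaining 14 months: F = S·e^((r + u)·T), (r + u) = 0.0177 + 0.0135 = 0.0312
F = 1646.81 · e^(0.0312 × 14/12) = 1646.81 × 1.03707059 = 1707.8582
Value of long forward = (F − K)·e^(−rT) = (1707.8582 − 1541.03) · e^(−0.0177·14/12)
= 166.8282 × 0.97956175 = 163.42

$163.42 per troy ounce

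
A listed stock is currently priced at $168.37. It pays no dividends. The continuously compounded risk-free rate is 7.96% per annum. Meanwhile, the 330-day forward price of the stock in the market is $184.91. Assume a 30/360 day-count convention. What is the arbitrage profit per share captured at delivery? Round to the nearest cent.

$3.80 per share

Fair forward: F* = S·e^(carry·T), with carry = r = 0.0796
F* = 168.37 · e^(0.0796 × 330/360) = 168.37 · e^0.072967 = 168.37 × 1.075695 = $181.1148
Market $184.91 > fair $181.1148: forward overpriced → cash-and-carry (buy spot, short the forward).
At maturity, profit = |F_mkt − F*| = |184.91 − 181.1148| = $3.80 per share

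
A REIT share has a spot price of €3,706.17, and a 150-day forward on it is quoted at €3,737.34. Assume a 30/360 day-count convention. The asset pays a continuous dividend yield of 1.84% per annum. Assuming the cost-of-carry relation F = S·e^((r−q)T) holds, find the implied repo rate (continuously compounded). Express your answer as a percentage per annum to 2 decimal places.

3.85%

From F = S·e^((r−q)T): (r − q) = ln(F/S)/T
ln(3737.34/3706.17) = ln(1.008410) = 0.008375
(r − q) = 0.008375 / (150/360) = 0.020100
r = ln(F/S)/T + q = 0.020100 + 0.0184 = 0.038500
r = 3.85%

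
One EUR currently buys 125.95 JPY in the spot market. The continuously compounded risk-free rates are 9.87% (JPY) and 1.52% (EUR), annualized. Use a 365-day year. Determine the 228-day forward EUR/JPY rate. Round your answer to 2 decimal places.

132.69

F = S·e^((r_JPY − r_EUR)T) = 125.95 · e^((0.0987 − 0.0152) × 228/365)
= 125.95 · e^0.052159 = 125.95 × 1.053543
F = 132.69 JPY per EUR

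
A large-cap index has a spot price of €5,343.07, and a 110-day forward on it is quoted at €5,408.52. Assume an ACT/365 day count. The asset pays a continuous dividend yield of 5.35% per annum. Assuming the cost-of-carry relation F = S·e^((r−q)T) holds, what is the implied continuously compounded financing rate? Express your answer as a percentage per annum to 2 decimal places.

9.39%

From F = S·e^((r−q)T): (r − q) = ln(F/S)/T
ln(5408.52/5343.07) = ln(1.012250) = 0.012176
(r − q) = 0.012176 / (110/365) = 0.040402
r = ln(F/S)/T + q = 0.040402 + 0.0535 = 0.093902
r = 9.39%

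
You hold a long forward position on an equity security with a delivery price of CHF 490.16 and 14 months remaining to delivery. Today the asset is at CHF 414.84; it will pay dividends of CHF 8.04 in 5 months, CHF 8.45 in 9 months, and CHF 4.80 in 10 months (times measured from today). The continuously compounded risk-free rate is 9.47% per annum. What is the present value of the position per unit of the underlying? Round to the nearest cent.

PV(remaining dividends) I = 8.04·e^(−0.0947·5/12) + 8.45·e^(−0.0947·9/12) + 4.80·e^(−0.0947·10/12) = 20.0353
Current forward F = (S − I)·e^(rT) = (414.84 − 20.0353)·e^(0.0947·14/12) = 394.8047 × 1.116818 = 440.9250
Value (long) = (F − K)·e^(−rT) = (440.9250 − 490.16) × 0.895401 = -44.0851
Value = -CHF 44.09

-CHF 44.09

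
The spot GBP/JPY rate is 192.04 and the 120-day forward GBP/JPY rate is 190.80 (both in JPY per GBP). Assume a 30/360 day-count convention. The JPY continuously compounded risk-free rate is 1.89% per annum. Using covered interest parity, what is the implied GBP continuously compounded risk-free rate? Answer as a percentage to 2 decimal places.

3.83%

F = S·e^((r_JPY − r_GBP)T) ⇒ r_GBP = r_JPY − ln(F/S)/T
ln(190.80/192.04) = -0.006478; /(120/360) = -0.019434
r_GBP = 0.0189 + 0.019434 = 0.038334
r_GBP = 3.83%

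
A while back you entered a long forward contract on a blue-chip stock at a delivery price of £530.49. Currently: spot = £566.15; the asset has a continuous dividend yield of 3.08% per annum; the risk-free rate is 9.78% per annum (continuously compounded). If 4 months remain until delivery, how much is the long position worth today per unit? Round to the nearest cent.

Current fair forward for the remaining 4 months: F = S·e^((r − q)·T), (r − q) = 0.0978 − 0.0308 = 0.0670
F = 566.15 · e^(0.0670 × 4/12) = 566.15 × 1.022585 = 578.9365
Value of long forward = (F − K)·e^(−rT) = (578.9365 − 530.49) · e^(−0.0978·4/12)
= 48.4465 × 0.967926 = 46.89

£46.89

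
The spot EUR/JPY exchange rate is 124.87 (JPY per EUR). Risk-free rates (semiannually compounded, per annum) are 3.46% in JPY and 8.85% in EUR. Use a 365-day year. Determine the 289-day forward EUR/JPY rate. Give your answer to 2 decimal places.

By covered interest parity, F = S · (1+r_JPY/2)^(2T) / (1+r_EUR/2)^(2T)
= 124.87 × 1.027534 / 1.070972 = 124.87 × 0.959441
F = 119.81 JPY per EUR

119.81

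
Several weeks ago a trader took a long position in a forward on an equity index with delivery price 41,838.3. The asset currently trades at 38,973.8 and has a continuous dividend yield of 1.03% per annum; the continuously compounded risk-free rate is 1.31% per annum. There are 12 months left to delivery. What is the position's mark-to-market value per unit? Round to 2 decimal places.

-2719.36

Current fair forward for the remaining 12 months: F = S·e^((r − q)·T), (r − q) = 0.0131 − 0.0103 = 0.0028
F = 38973.8 · e^(0.0028 × 12/12) = 38973.8 × 1.00280392 = 39083.0794
Value of long forward = (F − K)·e^(−rT) = (39083.0794 − 41838.3) · e^(−0.0131·12/12)
= -2755.2206 × 0.98698543 = -2719.36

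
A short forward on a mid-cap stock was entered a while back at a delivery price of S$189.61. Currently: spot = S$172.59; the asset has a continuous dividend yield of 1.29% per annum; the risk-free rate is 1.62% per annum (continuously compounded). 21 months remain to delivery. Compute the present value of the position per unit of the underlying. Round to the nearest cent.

S$15.57

Current fair forward for the remaining 21 months: F = S·e^((r − q)·T), (r − q) = 0.0162 − 0.0129 = 0.0033
F = 172.59 · e^(0.0033 × 21/12) = 172.59 × 1.005792 = 173.5896
Value of long forward = (F − K)·e^(−rT) = (173.5896 − 189.61) · e^(−0.0162·21/12)
= -16.0204 × 0.972048 = -15.57
Short position value = −(long value) = S$15.57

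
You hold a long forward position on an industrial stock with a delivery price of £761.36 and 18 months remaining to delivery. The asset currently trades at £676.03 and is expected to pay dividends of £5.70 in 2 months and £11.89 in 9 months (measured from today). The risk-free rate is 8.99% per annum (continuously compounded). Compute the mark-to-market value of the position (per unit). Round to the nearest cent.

-£6.01

PV(remaining dividends) I = 5.70·e^(−0.0899·2/12) + 11.89·e^(−0.0899·9/12) = 16.7300
Current forward F = (S − I)·e^(rT) = (676.03 − 16.7300)·e^(0.0899·18/12) = 659.3000 × 1.144365 = 754.4798
Value (long) = (F − K)·e^(−rT) = (754.4798 − 761.36) × 0.873847 = -6.0122
Value = -£6.01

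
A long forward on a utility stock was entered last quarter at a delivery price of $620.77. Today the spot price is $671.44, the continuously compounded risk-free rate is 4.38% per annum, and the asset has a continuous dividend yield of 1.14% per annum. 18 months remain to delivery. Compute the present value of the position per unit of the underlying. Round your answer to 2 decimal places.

Current fair forward for the remaining 18 months: F = S·e^((r − q)·T), (r − q) = 0.0438 − 0.0114 = 0.0324
F = 671.44 · e^(0.0324 × 18/12) = 671.44 × 1.049800 = 704.8777
Value of long forward = (F − K)·e^(−rT) = (704.8777 − 620.77) · e^(−0.0438·18/12)
= 84.1077 × 0.936412 = 78.76

$78.76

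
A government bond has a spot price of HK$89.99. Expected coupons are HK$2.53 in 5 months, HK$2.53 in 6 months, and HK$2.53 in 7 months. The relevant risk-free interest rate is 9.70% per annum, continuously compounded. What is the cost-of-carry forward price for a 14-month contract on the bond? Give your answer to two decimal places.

HK$92.68

PV(coupons) I = 2.53·e^(−0.0970·5/12) + 2.53·e^(−0.0970·6/12) + 2.53·e^(−0.0970·7/12)
I = 2.4298 + 2.4102 + 2.3908 = 7.2308
F = (S − I)·e^(rT) = (89.99 − 7.2308) · e^(0.0970·14/12)
= 82.7592 · e^0.113167 = 82.7592 × 1.119819 = HK$92.68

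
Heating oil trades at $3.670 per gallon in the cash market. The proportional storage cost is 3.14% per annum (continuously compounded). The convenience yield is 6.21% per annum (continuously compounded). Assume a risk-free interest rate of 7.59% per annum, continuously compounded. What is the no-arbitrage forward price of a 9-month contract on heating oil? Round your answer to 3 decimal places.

Net carry = r + u − y = 0.0759 + 0.0314 − 0.0621 = 0.0452
F = S·e^((r+u−y)T) = 3.670 · e^(0.0452 × 9/12) = 3.670 · e^0.033900
= 3.670 × 1.034481 = $3.797 per gallon

$3.797 per gallon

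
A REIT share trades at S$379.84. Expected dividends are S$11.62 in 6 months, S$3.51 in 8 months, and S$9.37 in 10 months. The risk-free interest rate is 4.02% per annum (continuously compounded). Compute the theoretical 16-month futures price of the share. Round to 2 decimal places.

PV(dividends) I = 11.62·e^(−0.0402·6/12) + 3.51·e^(−0.0402·8/12) + 9.37·e^(−0.0402·10/12)
I = 11.3888 + 3.4172 + 9.0613 = 23.8673
F = (S − I)·e^(rT) = (379.84 − 23.8673) · e^(0.0402·16/12)
= 355.9727 · e^0.053600 = 355.9727 × 1.055062 = S$375.57

S$375.57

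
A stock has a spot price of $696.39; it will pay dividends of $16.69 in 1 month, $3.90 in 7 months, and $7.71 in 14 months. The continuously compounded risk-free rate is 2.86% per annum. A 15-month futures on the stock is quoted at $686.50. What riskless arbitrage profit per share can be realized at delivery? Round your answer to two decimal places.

$6.28 per share

PV(dividends) I = 16.69·e^(−0.0286·1/12) + 3.90·e^(−0.0286·7/12) + 7.71·e^(−0.0286·14/12) = 27.9427
Fair futures F* = (S − I)·e^(rT) = (696.39 − 27.9427)·e^0.035750 = 668.4473 × 1.036397 = 692.7768
Market $686.50 < fair 692.7768: forward underpriced → reverse cash-and-carry (short the stock, invest proceeds at r, pay the dividends, go long the forward).
Profit at T = |F_mkt − F*| = |686.50 − 692.7768| = $6.28 per share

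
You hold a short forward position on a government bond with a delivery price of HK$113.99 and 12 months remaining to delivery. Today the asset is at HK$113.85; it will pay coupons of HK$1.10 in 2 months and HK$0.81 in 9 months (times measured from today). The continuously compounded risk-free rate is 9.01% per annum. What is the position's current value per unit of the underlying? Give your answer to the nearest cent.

-HK$7.84

PV(remaining coupons) I = 1.10·e^(−0.0901·2/12) + 0.81·e^(−0.0901·9/12) = 1.8407
Current forward F = (S − I)·e^(rT) = (113.85 − 1.8407)·e^(0.0901·12/12) = 112.0093 × 1.094284 = 122.5700
Value (long) = (F − K)·e^(−rT) = (122.5700 − 113.99) × 0.913840 = 7.8407
Short position value = −(long value) = -HK$7.84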